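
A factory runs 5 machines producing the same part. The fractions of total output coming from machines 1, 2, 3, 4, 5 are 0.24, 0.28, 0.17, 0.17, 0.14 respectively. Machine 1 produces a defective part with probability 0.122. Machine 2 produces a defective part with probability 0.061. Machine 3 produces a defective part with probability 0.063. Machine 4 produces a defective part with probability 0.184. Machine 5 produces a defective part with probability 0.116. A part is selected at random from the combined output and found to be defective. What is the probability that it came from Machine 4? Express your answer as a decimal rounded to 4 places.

Tabulate prior·likelihood by source: [1] prior 0.24, lik 0.122, product 0.02928; [2] prior 0.28, lik 0.061, product 0.01708; [3] prior 0.17, lik 0.063, product 0.01071; [4] prior 0.17, lik 0.184, product 0.03128; [5] prior 0.14, lik 0.116, product 0.01624.
Normalizing constant = 0.10459; the posterior for Machine 4 is its product over the sum, 0.03128/0.10459 = 0.2991.

Posterior probability ≈ 0.2991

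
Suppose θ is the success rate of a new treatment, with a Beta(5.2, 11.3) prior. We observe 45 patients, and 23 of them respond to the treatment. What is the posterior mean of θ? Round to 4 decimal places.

The binomial likelihood is conjugate to the Beta prior: with 23 successes and 22 failures, the posterior is Beta(5.2+23, 11.3+22) = Beta(28.2, 33.3).
E[θ | data] = 28.2/(28.2+33.3) = 0.4585.

Posterior mean ≈ 0.4585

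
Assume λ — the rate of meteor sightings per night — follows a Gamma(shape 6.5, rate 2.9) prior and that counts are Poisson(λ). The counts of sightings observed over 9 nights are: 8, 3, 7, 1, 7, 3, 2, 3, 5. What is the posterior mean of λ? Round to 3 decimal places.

Total count ∑xᵢ = 39 over n = 9 nights.
Gamma is conjugate to the Poisson likelihood: posterior is Gamma(shape = 6.5+39 = 45.5, rate = 2.9+9 = 11.9).
Posterior mean = shape/rate = 45.5/11.9 = 3.824.

Posterior mean ≈ 3.824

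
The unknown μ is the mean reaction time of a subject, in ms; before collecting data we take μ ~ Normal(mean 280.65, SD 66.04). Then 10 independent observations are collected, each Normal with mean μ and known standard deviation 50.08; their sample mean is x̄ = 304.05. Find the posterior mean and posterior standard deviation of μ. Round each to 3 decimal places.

With known σ, the Normal prior is conjugate. Weight on the data is w = (n/σ²)/(n/σ² + 1/τ₀²) = 0.00398723/(0.00398723+0.00022929) = 0.94562.
Posterior mean = w·x̄ + (1−w)·μ₀ = 0.94562·304.05 + 0.054379·280.65 = 302.778. Posterior variance = 1/(0.00398723+0.00022929) = 237.162, so SD = 15.400.

Posterior mean ≈ 302.778; posterior SD ≈ 15.400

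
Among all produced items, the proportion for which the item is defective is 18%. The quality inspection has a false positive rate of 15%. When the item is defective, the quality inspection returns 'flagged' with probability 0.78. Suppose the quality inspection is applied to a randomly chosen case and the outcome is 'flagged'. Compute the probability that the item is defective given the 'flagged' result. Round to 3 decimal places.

Write H for 'the item is defective'. Prior odds H:¬H = 0.18/0.82 = 0.21951. For the 'flagged' outcome, the likelihood ratio is 0.78/0.15 = 5.2000.
Posterior odds = 0.21951 × 5.2000 = 1.1415, so P(H|E) = 1.1415/(1+1.1415) = 0.533.

P(H | E) ≈ 0.533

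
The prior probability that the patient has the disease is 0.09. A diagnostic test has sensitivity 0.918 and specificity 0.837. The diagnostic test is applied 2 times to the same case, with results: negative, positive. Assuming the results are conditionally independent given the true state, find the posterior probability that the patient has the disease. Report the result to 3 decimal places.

Posterior P(H) ≈ 0.052

With H the event that the patient has the disease, the joint likelihood of the observed sequence is P(data|H) = 0.082·0.918 = 0.075276 and P(data|¬H) = 0.837·0.163 = 0.13643.
Bayes: P(H|data) = 0.09·0.075276 / (0.09·0.075276 + 0.91·0.13643) = 0.0067748/0.13093 = 0.0517.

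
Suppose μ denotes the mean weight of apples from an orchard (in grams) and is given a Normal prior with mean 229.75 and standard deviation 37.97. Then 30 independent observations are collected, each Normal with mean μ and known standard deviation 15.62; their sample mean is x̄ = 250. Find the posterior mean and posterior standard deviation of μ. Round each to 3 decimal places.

Prior precision 1/τ₀² = 1/37.97² = 0.00069362; data precision n/σ² = 30/15.62² = 0.122959.
Posterior precision = 0.00069362 + 0.122959 = 0.123652, giving posterior SD = 1/√0.123652 = 2.844.
Posterior mean = (0.00069362·229.75 + 0.122959·250) / 0.123652 = 249.886.

Posterior mean ≈ 249.886; posterior SD ≈ 2.844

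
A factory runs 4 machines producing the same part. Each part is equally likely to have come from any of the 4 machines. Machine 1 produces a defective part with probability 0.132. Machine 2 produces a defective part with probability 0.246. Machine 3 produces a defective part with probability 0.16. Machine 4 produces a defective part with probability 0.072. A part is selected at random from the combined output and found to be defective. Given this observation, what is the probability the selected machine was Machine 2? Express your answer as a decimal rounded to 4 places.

P(defective|M1) = 0.132; P(defective|M2) = 0.246; P(defective|M3) = 0.16; P(defective|M4) = 0.072.
Prior × likelihood for each source: 0.25·0.132=0.03300, 0.25·0.246=0.06150, 0.25·0.16=0.04000, 0.25·0.072=0.01800. Summing gives P(defective) = 0.15250.
P(Machine 2 | defective) = 0.06150 / 0.15250 = 0.4033.

Posterior probability ≈ 0.4033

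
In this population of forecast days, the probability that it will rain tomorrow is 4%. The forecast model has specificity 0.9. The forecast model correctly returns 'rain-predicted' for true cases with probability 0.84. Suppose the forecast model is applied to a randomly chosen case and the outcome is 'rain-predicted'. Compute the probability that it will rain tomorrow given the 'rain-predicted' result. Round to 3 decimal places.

Let H be the event that it will rain tomorrow. P(H) = 0.04, so P(¬H) = 0.96. With E the 'rain-predicted' result, P(E|H) = 0.84 and P(E|¬H) = 0.1.
P(E) = 0.84·0.04 + 0.1·0.96 = 0.033600 + 0.096000 = 0.12960.
By Bayes' theorem, P(H|E) = 0.033600 / 0.12960 = 0.259.

P(H | E) ≈ 0.259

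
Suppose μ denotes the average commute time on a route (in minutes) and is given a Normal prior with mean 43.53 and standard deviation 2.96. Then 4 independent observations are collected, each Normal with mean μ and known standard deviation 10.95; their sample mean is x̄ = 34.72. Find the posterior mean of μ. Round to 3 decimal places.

Posterior mean ≈ 41.537

Prior precision 1/τ₀² = 1/2.96² = 0.114134; data precision n/σ² = 4/10.95² = 0.0333604.
Posterior precision = 0.114134 + 0.0333604 = 0.147495.
Posterior mean = (0.114134·43.53 + 0.0333604·34.72) / 0.147495 = 41.537.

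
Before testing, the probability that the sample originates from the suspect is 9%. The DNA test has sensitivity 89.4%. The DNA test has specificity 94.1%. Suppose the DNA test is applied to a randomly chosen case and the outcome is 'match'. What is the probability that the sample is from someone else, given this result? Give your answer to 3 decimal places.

Let H be the event that the sample originates from the suspect. P(H) = 0.09, so P(¬H) = 0.91. With E the 'match' result, P(E|H) = 0.894 and P(E|¬H) = 0.059.
P(E) = 0.894·0.09 + 0.059·0.91 = 0.080460 + 0.053690 = 0.13415.
By Bayes' theorem, P(H|E) = 0.080460 / 0.13415 = 0.600. Hence P(¬H|E) = 1 − 0.600 = 0.400.

P(¬H | E) ≈ 0.400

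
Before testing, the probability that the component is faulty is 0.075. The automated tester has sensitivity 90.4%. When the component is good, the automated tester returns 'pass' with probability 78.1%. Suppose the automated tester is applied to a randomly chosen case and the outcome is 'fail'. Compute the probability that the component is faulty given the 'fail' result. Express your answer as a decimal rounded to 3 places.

Let H be the event that the component is faulty. P(H) = 0.075, so P(¬H) = 0.925. With E the 'fail' result, P(E|H) = 0.904 and P(E|¬H) = 0.219.
P(E) = 0.904·0.075 + 0.219·0.925 = 0.067800 + 0.20258 = 0.27038.
By Bayes' theorem, P(H|E) = 0.067800 / 0.27038 = 0.251.

P(H | E) ≈ 0.251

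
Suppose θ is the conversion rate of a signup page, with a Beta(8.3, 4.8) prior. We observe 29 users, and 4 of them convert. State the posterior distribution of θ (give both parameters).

The binomial likelihood is conjugate to the Beta prior: with 4 successes and 25 failures, the posterior is Beta(8.3+4, 4.8+25) = Beta(12.3, 29.8).

Posterior: Beta(12.3, 29.8)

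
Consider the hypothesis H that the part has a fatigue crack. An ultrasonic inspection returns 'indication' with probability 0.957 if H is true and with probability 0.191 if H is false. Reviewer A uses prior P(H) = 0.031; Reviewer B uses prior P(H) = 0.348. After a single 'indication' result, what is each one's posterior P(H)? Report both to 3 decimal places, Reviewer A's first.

P('+'|H) = 0.957, P('+'|¬H) = 0.191.
Reviewer A: numerator 0.957·0.031 = 0.029667; evidence = 0.029667+0.191·0.969 = 0.21475; posterior = 0.138.
Reviewer B: numerator 0.957·0.348 = 0.33304; evidence = 0.33304+0.191·0.652 = 0.45757; posterior = 0.728.

Reviewer A: 0.138; Reviewer B: 0.728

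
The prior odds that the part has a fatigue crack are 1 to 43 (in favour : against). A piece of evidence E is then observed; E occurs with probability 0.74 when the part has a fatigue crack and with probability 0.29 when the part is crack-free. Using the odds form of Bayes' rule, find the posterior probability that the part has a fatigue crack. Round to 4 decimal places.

Prior odds = 1/43 = 0.023256.
Likelihood ratio for E = 0.74/0.29 = 2.5517.
Posterior odds = prior odds × LR = 0.059342.
Posterior probability = odds/(1+odds) = 0.059342/1.0593 = 0.0560.

Posterior probability ≈ 0.0560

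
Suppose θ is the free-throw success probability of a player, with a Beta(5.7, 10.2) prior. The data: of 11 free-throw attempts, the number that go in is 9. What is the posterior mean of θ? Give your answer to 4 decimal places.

Posterior mean ≈ 0.5465

The binomial likelihood is conjugate to the Beta prior: with 9 successes and 2 failures, the posterior is Beta(5.7+9, 10.2+2) = Beta(14.7, 12.2).
E[θ | data] = 14.7/(14.7+12.2) = 0.5465.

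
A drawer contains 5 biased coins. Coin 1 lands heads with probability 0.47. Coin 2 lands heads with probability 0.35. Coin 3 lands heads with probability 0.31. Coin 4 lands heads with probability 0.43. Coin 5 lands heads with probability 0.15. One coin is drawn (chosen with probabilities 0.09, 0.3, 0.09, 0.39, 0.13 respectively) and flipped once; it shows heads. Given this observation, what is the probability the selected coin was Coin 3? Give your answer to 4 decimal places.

Tabulate prior·likelihood by source: [1] prior 0.09, lik 0.47, product 0.04230; [2] prior 0.3, lik 0.35, product 0.1050; [3] prior 0.09, lik 0.31, product 0.02790; [4] prior 0.39, lik 0.43, product 0.1677; [5] prior 0.13, lik 0.15, product 0.01950.
Normalizing constant = 0.36240; the posterior for Coin 3 is its product over the sum, 0.02790/0.36240 = 0.0770.

Posterior probability ≈ 0.0770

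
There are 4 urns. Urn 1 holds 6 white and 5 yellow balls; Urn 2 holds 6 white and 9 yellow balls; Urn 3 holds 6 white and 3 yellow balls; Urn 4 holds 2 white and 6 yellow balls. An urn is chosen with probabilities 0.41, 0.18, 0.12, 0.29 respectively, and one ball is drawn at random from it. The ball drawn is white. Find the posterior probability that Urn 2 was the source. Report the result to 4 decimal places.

Tabulate prior·likelihood by source: [1] prior 0.41, lik 0.5455, product 0.2236; [2] prior 0.18, lik 0.4, product 0.07200; [3] prior 0.12, lik 0.6667, product 0.08000; [4] prior 0.29, lik 0.25, product 0.07250.
Normalizing constant = 0.44814; the posterior for Urn 2 is its product over the sum, 0.07200/0.44814 = 0.1607.

Posterior probability ≈ 0.1607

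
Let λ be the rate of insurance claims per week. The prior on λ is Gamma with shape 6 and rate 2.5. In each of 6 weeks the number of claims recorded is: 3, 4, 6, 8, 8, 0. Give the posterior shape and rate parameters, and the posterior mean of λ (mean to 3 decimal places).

Posterior: Gamma(shape=35, rate=8.5); mean ≈ 4.118

The Poisson likelihood adds the total count to the shape and the number of exposure periods to the rate. Here ∑xᵢ = 29 and n = 6, so shape 6→35 and rate 2.5→8.5.
Posterior mean = shape/rate = 35/8.5 = 4.118.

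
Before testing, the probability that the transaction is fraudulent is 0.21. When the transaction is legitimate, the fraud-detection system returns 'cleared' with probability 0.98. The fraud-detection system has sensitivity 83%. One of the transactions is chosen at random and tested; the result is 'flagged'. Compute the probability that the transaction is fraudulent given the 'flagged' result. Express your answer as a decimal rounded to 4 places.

Write H for 'the transaction is fraudulent'. Prior odds H:¬H = 0.21/0.79 = 0.26582. For the 'flagged' outcome, the likelihood ratio is 0.83/0.02 = 41.500.
Posterior odds = 0.26582 × 41.500 = 11.032, so P(H|E) = 11.032/(1+11.032) = 0.9169.

P(H | E) ≈ 0.9169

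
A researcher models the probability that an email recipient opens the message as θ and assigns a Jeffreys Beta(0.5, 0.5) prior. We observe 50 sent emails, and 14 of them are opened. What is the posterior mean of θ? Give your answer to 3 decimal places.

Observing 14 successes and 36 failures updates Beta(0.5, 0.5) by adding the success and failure counts to the two shape parameters: α = 0.5+14 = 14.5, β = 0.5+36 = 36.5.
Posterior mean = α/(α+β) = 14.5/51 = 0.284.

Posterior mean ≈ 0.284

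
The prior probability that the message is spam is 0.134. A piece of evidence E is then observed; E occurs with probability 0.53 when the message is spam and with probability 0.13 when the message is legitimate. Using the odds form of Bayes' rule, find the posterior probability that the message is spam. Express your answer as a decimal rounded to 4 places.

Posterior probability ≈ 0.3868

Prior odds = 0.134/(1−0.134) = 0.15473.
Likelihood ratio for E = 0.53/0.13 = 4.0769.
Posterior odds = prior odds × LR = 0.63084.
Posterior probability = odds/(1+odds) = 0.63084/1.6308 = 0.3868.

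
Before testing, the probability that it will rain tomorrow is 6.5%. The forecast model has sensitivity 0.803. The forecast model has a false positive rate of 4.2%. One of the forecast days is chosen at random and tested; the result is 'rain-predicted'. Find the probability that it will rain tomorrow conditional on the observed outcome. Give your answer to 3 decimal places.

P(H | E) ≈ 0.571

Write H for 'it will rain tomorrow'. Prior odds H:¬H = 0.065/0.935 = 0.069519. For the 'rain-predicted' outcome, the likelihood ratio is 0.803/0.042 = 19.119.
Posterior odds = 0.069519 × 19.119 = 1.3291, so P(H|E) = 1.3291/(1+1.3291) = 0.571.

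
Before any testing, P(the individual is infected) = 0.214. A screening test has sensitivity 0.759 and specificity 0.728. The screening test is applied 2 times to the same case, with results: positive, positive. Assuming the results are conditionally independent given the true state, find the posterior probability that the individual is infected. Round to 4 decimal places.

Let H be the event that the individual is infected; start with P(H) = 0.214. P('positive'|H) = 0.759, P('positive'|¬H) = 0.272.
Update on result 1 ('positive'): P(H) ← 0.759·0.2140 / (0.759·0.2140 + 0.272·0.7860) = 0.16243/0.37622 = 0.4317.
Update on result 2 ('positive'): P(H) ← 0.759·0.4317 / (0.759·0.4317 + 0.272·0.5683) = 0.32769/0.48225 = 0.6795.

Posterior P(H) ≈ 0.6795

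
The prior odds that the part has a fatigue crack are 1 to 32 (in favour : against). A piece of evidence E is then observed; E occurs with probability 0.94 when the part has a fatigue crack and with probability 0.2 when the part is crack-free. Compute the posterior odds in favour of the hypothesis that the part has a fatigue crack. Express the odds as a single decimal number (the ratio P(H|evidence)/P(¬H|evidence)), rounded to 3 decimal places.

Posterior odds ≈ 0.147

Prior odds = 1/32 = 0.031250.
Likelihood ratio for E = 0.94/0.2 = 4.7000.
Posterior odds = prior odds × LR = 0.14687.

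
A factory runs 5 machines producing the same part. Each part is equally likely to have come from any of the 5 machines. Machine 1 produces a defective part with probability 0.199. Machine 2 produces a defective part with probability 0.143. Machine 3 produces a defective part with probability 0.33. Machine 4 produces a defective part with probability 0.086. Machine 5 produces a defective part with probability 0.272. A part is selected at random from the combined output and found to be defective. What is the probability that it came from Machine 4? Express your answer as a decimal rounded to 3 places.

P(defective|M1) = 0.199; P(defective|M2) = 0.143; P(defective|M3) = 0.33; P(defective|M4) = 0.086; P(defective|M5) = 0.272.
Prior × likelihood for each source: 0.2·0.199=0.03980, 0.2·0.143=0.02860, 0.2·0.33=0.06600, 0.2·0.086=0.01720, 0.2·0.272=0.05440. Summing gives P(defective) = 0.20600.
P(Machine 4 | defective) = 0.01720 / 0.20600 = 0.083.

Posterior probability ≈ 0.083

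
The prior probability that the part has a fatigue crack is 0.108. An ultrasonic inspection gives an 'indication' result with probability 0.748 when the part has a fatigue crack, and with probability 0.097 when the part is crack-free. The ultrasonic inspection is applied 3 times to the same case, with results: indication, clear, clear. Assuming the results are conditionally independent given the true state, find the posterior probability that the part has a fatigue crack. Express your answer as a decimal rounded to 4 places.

Posterior P(H) ≈ 0.0678

With H the event that the part has a fatigue crack, the joint likelihood of the observed sequence is P(data|H) = 0.748·0.252·0.252 = 0.047501 and P(data|¬H) = 0.097·0.903·0.903 = 0.079095.
Bayes: P(H|data) = 0.108·0.047501 / (0.108·0.047501 + 0.892·0.079095) = 0.0051301/0.075683 = 0.0678.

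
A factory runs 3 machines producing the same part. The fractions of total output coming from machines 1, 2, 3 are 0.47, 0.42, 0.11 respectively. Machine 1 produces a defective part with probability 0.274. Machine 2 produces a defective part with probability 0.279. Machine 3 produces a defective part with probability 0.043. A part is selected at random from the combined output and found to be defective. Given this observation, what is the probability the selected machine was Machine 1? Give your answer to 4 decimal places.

P(defective|M1) = 0.274; P(defective|M2) = 0.279; P(defective|M3) = 0.043.
Prior × likelihood for each source: 0.47·0.274=0.1288, 0.42·0.279=0.1172, 0.11·0.043=0.004730. Summing gives P(defective) = 0.25069.
P(Machine 1 | defective) = 0.1288 / 0.25069 = 0.5137.

Posterior probability ≈ 0.5137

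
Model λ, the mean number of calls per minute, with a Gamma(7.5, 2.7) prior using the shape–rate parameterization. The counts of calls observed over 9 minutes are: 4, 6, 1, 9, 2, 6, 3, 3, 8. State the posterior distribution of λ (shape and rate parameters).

Total count ∑xᵢ = 42 over n = 9 minutes.
Gamma is conjugate to the Poisson likelihood: posterior is Gamma(shape = 7.5+42 = 49.5, rate = 2.7+9 = 11.7).

Posterior: Gamma(shape=49.5, rate=11.7)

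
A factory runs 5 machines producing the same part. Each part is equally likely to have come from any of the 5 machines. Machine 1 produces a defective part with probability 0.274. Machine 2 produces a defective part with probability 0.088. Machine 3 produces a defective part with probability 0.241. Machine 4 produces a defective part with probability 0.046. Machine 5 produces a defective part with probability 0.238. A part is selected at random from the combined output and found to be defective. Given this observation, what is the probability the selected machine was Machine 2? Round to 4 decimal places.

Tabulate prior·likelihood by source: [1] prior 0.2, lik 0.274, product 0.05480; [2] prior 0.2, lik 0.088, product 0.01760; [3] prior 0.2, lik 0.241, product 0.04820; [4] prior 0.2, lik 0.046, product 0.009200; [5] prior 0.2, lik 0.238, product 0.04760.
Normalizing constant = 0.17740; the posterior for Machine 2 is its product over the sum, 0.01760/0.17740 = 0.0992.

Posterior probability ≈ 0.0992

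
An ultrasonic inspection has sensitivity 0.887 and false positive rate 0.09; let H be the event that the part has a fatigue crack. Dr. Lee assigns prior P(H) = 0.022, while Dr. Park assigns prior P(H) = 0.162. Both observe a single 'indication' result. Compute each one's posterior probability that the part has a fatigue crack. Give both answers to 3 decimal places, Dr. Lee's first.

P('+'|H) = 0.887, P('+'|¬H) = 0.09.
Dr. Lee: numerator 0.887·0.022 = 0.019514; evidence = 0.019514+0.09·0.978 = 0.10753; posterior = 0.181.
Dr. Park: numerator 0.887·0.162 = 0.14369; evidence = 0.14369+0.09·0.838 = 0.21911; posterior = 0.656.

Dr. Lee: 0.181; Dr. Park: 0.656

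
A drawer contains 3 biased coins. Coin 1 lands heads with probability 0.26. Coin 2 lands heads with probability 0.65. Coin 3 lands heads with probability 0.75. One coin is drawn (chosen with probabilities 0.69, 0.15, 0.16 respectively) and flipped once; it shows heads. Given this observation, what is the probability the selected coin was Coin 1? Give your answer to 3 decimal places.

P(heads|C1) = 0.26; P(heads|C2) = 0.65; P(heads|C3) = 0.75.
Prior × likelihood for each source: 0.69·0.26=0.1794, 0.15·0.65=0.09750, 0.16·0.75=0.1200. Summing gives P(heads) = 0.39690.
P(Coin 1 | heads) = 0.1794 / 0.39690 = 0.452.

Posterior probability ≈ 0.452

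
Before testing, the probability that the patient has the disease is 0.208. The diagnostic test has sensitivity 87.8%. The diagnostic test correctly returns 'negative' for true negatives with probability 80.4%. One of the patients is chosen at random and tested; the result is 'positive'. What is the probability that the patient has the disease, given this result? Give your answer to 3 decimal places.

Write H for 'the patient has the disease'. Prior odds H:¬H = 0.208/0.792 = 0.26263. For the 'positive' outcome, the likelihood ratio is 0.878/0.196 = 4.4796.
Posterior odds = 0.26263 × 4.4796 = 1.1765, so P(H|E) = 1.1765/(1+1.1765) = 0.541.

P(H | E) ≈ 0.541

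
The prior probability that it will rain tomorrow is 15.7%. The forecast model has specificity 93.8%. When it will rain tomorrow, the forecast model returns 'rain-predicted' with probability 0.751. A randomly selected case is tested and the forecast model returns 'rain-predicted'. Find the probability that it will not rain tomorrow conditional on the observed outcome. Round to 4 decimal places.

Let H be the event that it will rain tomorrow. P(H) = 0.157, so P(¬H) = 0.843. With E the 'rain-predicted' result, P(E|H) = 0.751 and P(E|¬H) = 0.062.
P(E) = 0.751·0.157 + 0.062·0.843 = 0.11791 + 0.052266 = 0.17017.
By Bayes' theorem, P(H|E) = 0.11791 / 0.17017 = 0.6929. Hence P(¬H|E) = 1 − 0.6929 = 0.3071.

P(¬H | E) ≈ 0.3071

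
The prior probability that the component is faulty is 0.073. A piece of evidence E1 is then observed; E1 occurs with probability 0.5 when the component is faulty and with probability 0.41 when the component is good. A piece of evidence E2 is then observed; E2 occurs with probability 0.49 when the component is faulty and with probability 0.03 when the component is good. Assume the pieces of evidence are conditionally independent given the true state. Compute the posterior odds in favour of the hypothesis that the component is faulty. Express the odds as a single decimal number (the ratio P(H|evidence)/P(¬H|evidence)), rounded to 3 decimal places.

Posterior odds ≈ 1.569

Prior odds = 0.073/(1−0.073) = 0.078749. In log-odds, ln(0.078749) = -2.5415.
Add log likelihood ratios: ln(1.2195) + ln(16.333) = 2.9917.
Posterior log-odds = 0.45016, so posterior odds = exp(0.45016) = 1.5686.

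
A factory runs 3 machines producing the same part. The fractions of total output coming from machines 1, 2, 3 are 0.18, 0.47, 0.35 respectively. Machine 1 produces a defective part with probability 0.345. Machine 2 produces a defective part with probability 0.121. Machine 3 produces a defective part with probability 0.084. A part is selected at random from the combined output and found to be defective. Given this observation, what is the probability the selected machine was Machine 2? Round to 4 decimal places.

Posterior probability ≈ 0.3833

P(defective|M1) = 0.345; P(defective|M2) = 0.121; P(defective|M3) = 0.084.
Prior × likelihood for each source: 0.18·0.345=0.06210, 0.47·0.121=0.05687, 0.35·0.084=0.02940. Summing gives P(defective) = 0.14837.
P(Machine 2 | defective) = 0.05687 / 0.14837 = 0.3833.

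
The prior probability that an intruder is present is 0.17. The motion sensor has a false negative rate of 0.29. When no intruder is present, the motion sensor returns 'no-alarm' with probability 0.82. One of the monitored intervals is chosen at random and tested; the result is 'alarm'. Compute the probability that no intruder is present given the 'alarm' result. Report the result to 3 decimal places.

P(¬H | E) ≈ 0.553

Write H for 'an intruder is present'. Prior odds H:¬H = 0.17/0.83 = 0.20482. For the 'alarm' outcome, the likelihood ratio is 0.71/0.18 = 3.9444.
Posterior odds = 0.20482 × 3.9444 = 0.80790, so P(H|E) = 0.80790/(1+0.80790) = 0.447. Then P(¬H|E) = 1 − 0.447 = 0.553.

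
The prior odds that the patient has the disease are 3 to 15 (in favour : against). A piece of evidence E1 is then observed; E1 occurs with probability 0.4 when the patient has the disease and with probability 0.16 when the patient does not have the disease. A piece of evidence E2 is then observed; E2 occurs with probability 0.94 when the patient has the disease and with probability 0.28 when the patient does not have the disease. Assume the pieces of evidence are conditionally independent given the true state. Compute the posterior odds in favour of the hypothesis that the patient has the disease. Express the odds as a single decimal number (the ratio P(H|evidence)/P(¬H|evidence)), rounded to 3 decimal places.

Prior odds = 3/15 = 0.20000.
Likelihood ratio for E1 = 0.4/0.16 = 2.5000.
Likelihood ratio for E2 = 0.94/0.28 = 3.3571.
Posterior odds = prior odds × LR₁ × LR₂ = 1.6786.

Posterior odds ≈ 1.679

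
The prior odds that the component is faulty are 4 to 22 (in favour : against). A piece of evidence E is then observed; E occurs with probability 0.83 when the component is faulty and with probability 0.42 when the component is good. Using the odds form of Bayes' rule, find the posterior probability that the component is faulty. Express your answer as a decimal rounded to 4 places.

Posterior probability ≈ 0.2643

Prior odds = 4/22 = 0.18182. In log-odds, ln(0.18182) = -1.7047.
Add log likelihood ratio: ln(1.9762) = 0.68117.
Posterior log-odds = -1.0236, so posterior odds = exp(-1.0236) = 0.35931. Converting, P(H|E) = 0.35931/1.3593 = 0.2643.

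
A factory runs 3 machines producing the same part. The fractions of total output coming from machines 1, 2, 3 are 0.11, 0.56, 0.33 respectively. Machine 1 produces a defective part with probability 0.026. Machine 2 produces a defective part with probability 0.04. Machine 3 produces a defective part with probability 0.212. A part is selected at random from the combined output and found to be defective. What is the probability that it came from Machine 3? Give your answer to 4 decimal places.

Tabulate prior·likelihood by source: [1] prior 0.11, lik 0.026, product 0.002860; [2] prior 0.56, lik 0.04, product 0.02240; [3] prior 0.33, lik 0.212, product 0.06996.
Normalizing constant = 0.095220; the posterior for Machine 3 is its product over the sum, 0.06996/0.095220 = 0.7347.

Posterior probability ≈ 0.7347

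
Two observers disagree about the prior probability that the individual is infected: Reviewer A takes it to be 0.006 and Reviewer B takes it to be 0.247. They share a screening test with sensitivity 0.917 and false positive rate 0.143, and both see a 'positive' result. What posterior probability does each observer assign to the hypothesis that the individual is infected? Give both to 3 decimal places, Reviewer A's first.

P('+'|H) = 0.917, P('+'|¬H) = 0.143.
Reviewer A: numerator 0.917·0.006 = 0.0055020; evidence = 0.0055020+0.143·0.994 = 0.14764; posterior = 0.037.
Reviewer B: numerator 0.917·0.247 = 0.22650; evidence = 0.22650+0.143·0.753 = 0.33418; posterior = 0.678.

Reviewer A: 0.037; Reviewer B: 0.678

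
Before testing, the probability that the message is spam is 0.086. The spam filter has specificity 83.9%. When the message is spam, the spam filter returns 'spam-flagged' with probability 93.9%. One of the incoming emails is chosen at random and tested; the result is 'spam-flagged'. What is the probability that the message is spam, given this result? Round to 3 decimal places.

Let H be the event that the message is spam. P(H) = 0.086, so P(¬H) = 0.914. With E the 'spam-flagged' result, P(E|H) = 0.939 and P(E|¬H) = 0.161.
P(E) = 0.939·0.086 + 0.161·0.914 = 0.080754 + 0.14715 = 0.22791.
By Bayes' theorem, P(H|E) = 0.080754 / 0.22791 = 0.354.

P(H | E) ≈ 0.354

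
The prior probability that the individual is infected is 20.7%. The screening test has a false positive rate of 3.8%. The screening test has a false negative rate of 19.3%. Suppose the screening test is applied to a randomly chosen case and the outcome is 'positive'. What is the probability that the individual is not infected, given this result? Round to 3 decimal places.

Let H be the event that the individual is infected. P(H) = 0.207, so P(¬H) = 0.793. With E the 'positive' result, P(E|H) = 0.807 and P(E|¬H) = 0.038.
P(E) = 0.807·0.207 + 0.038·0.793 = 0.16705 + 0.030134 = 0.19718.
By Bayes' theorem, P(H|E) = 0.16705 / 0.19718 = 0.847. Hence P(¬H|E) = 1 − 0.847 = 0.153.

P(¬H | E) ≈ 0.153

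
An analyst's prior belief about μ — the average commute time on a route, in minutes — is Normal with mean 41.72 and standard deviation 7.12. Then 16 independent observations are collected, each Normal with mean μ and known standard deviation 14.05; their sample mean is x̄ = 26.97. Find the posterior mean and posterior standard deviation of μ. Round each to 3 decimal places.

With known σ, the Normal prior is conjugate. Weight on the data is w = (n/σ²)/(n/σ² + 1/τ₀²) = 0.0810527/(0.0810527+0.0197260) = 0.80426.
Posterior mean = w·x̄ + (1−w)·μ₀ = 0.80426·26.97 + 0.19574·41.72 = 29.857. Posterior variance = 1/(0.0810527+0.0197260) = 9.92273, so SD = 3.150.

Posterior mean ≈ 29.857; posterior SD ≈ 3.150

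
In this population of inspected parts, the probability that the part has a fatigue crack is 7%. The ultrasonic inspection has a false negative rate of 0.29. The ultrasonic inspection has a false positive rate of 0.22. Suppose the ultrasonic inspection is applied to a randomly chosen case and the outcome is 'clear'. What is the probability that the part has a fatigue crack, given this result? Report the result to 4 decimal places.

Write H for 'the part has a fatigue crack'. Prior odds H:¬H = 0.07/0.93 = 0.075269. For the 'clear' outcome, the likelihood ratio is 0.29/0.78 = 0.37179.
Posterior odds = 0.075269 × 0.37179 = 0.027985, so P(H|E) = 0.027985/(1+0.027985) = 0.0272.

P(H | E) ≈ 0.0272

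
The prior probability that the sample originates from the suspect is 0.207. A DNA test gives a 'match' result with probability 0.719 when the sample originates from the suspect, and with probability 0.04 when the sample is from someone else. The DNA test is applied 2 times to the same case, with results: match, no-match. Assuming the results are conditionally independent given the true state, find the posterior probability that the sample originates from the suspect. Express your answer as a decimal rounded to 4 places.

Posterior P(H) ≈ 0.5787

Let H be the event that the sample originates from the suspect; start with P(H) = 0.207. P('match'|H) = 0.719, P('match'|¬H) = 0.04.
Update on result 1 ('match'): P(H) ← 0.719·0.2070 / (0.719·0.2070 + 0.04·0.7930) = 0.14883/0.18055 = 0.8243.
Update on result 2 ('no-match'): P(H) ← 0.281·0.8243 / (0.281·0.8243 + 0.96·0.1757) = 0.23163/0.40029 = 0.5787.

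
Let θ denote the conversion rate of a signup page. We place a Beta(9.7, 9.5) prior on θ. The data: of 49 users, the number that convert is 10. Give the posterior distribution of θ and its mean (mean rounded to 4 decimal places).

Posterior: Beta(19.7, 48.5); mean ≈ 0.2889

The binomial likelihood is conjugate to the Beta prior: with 10 successes and 39 failures, the posterior is Beta(9.7+10, 9.5+39) = Beta(19.7, 48.5).
Posterior mean = α/(α+β) = 19.7/68.2 = 0.2889.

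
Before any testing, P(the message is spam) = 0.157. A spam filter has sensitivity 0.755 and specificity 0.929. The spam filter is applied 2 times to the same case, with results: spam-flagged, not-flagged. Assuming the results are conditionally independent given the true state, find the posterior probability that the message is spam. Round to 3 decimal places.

Posterior P(H) ≈ 0.343

With H the event that the message is spam, the joint likelihood of the observed sequence is P(data|H) = 0.755·0.245 = 0.18498 and P(data|¬H) = 0.071·0.929 = 0.065959.
Bayes: P(H|data) = 0.157·0.18498 / (0.157·0.18498 + 0.843·0.065959) = 0.029041/0.084645 = 0.3431.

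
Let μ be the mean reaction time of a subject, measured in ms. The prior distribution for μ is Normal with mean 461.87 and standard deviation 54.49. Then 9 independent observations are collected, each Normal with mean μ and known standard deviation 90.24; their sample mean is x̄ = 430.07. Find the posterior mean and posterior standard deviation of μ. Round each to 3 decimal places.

Posterior mean ≈ 437.497; posterior SD ≈ 26.334

With known σ, the Normal prior is conjugate. Weight on the data is w = (n/σ²)/(n/σ² + 1/τ₀²) = 0.00110521/(0.00110521+0.00033680) = 0.76644.
Posterior mean = w·x̄ + (1−w)·μ₀ = 0.76644·430.07 + 0.23356·461.87 = 437.497. Posterior variance = 1/(0.00110521+0.00033680) = 693.479, so SD = 26.334.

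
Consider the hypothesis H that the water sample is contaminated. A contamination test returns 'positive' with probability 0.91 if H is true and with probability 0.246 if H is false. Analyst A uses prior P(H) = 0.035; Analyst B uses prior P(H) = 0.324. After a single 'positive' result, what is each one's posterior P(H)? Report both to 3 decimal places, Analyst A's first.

Analyst A: 0.118; Analyst B: 0.639

The likelihood ratio for a 'positive' result is 0.91/0.246 = 3.6992.
Analyst A: prior odds 0.035/0.965 = 0.036269; posterior odds 0.13417; posterior probability 0.118.
Analyst B: prior odds 0.324/0.676 = 0.47929; posterior odds 1.7730; posterior probability 0.639.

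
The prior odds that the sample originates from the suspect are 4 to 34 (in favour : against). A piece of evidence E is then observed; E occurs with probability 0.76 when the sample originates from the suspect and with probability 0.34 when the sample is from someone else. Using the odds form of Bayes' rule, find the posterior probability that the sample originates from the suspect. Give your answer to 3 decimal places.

Posterior probability ≈ 0.208

Prior odds = 4/34 = 0.11765. In log-odds, ln(0.11765) = -2.1401.
Add log likelihood ratio: ln(2.2353) = 0.80437.
Posterior log-odds = -1.3357, so posterior odds = exp(-1.3357) = 0.26298. Converting, P(H|E) = 0.26298/1.2630 = 0.208.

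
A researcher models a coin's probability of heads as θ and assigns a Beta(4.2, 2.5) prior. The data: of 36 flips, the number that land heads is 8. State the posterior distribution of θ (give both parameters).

The binomial likelihood is conjugate to the Beta prior: with 8 successes and 28 failures, the posterior is Beta(4.2+8, 2.5+28) = Beta(12.2, 30.5).

Posterior: Beta(12.2, 30.5)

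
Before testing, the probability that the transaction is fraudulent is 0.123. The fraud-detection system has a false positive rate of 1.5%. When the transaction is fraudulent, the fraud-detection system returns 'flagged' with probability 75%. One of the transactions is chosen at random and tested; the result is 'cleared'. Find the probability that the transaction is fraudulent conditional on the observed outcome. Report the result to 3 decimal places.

Let H be the event that the transaction is fraudulent. P(H) = 0.123, so P(¬H) = 0.877. With E the 'cleared' result, P(E|H) = 0.25 and P(E|¬H) = 0.985.
P(E) = 0.25·0.123 + 0.985·0.877 = 0.030750 + 0.86384 = 0.89460.
By Bayes' theorem, P(H|E) = 0.030750 / 0.89460 = 0.034.

P(H | E) ≈ 0.034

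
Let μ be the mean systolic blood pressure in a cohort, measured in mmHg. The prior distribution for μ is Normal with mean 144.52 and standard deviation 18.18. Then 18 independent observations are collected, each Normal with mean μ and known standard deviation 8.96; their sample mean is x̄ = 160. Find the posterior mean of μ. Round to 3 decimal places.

Posterior mean ≈ 159.794

Prior precision 1/τ₀² = 1/18.18² = 0.00302561; data precision n/σ² = 18/8.96² = 0.224211.
Posterior precision = 0.00302561 + 0.224211 = 0.227236.
Posterior mean = (0.00302561·144.52 + 0.224211·160) / 0.227236 = 159.794.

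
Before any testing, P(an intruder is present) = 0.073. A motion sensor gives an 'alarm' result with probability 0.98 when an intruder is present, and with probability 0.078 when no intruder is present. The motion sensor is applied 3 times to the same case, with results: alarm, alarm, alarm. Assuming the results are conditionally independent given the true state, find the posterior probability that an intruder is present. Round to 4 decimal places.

Let H be the event that an intruder is present; start with P(H) = 0.073. P('alarm'|H) = 0.98, P('alarm'|¬H) = 0.078.
Update on result 1 ('alarm'): P(H) ← 0.98·0.0730 / (0.98·0.0730 + 0.078·0.9270) = 0.071540/0.14385 = 0.4973.
Update on result 2 ('alarm'): P(H) ← 0.98·0.4973 / (0.98·0.4973 + 0.078·0.5027) = 0.48739/0.52660 = 0.9255.
Update on result 3 ('alarm'): P(H) ← 0.98·0.9255 / (0.98·0.9255 + 0.078·0.0745) = 0.90703/0.91284 = 0.9936.

Posterior P(H) ≈ 0.9936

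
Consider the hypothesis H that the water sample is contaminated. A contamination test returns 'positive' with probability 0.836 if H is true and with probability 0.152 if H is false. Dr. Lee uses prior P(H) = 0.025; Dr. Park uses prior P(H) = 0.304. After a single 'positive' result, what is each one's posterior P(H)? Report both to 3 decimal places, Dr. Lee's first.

Dr. Lee: 0.124; Dr. Park: 0.706

P('+'|H) = 0.836, P('+'|¬H) = 0.152.
Dr. Lee: numerator 0.836·0.025 = 0.020900; evidence = 0.020900+0.152·0.975 = 0.16910; posterior = 0.124.
Dr. Park: numerator 0.836·0.304 = 0.25414; evidence = 0.25414+0.152·0.696 = 0.35994; posterior = 0.706.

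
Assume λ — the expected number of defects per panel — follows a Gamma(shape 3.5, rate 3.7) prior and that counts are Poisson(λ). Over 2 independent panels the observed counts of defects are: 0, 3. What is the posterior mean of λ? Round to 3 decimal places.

Posterior mean ≈ 1.140

Total count ∑xᵢ = 3 over n = 2 panels.
Gamma is conjugate to the Poisson likelihood: posterior is Gamma(shape = 3.5+3 = 6.5, rate = 3.7+2 = 5.7).
Posterior mean = shape/rate = 6.5/5.7 = 1.140.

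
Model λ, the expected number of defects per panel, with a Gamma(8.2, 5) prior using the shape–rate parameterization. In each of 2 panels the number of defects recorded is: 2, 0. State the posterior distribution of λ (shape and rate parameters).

Posterior: Gamma(shape=10.2, rate=7)

The Poisson likelihood adds the total count to the shape and the number of exposure periods to the rate. Here ∑xᵢ = 2 and n = 2, so shape 8.2→10.2 and rate 5→7.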